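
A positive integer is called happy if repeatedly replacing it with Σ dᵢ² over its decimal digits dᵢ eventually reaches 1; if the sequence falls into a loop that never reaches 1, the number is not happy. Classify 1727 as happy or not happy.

happy

1727 → 1² + 7² + 2² + 7² = 1 + 49 + 4 + 49 = 103
103 → 1² + 0² + 3² = 1 + 0 + 9 = 10
10 → 1² + 0² = 1 + 0 = 1  — reached 1.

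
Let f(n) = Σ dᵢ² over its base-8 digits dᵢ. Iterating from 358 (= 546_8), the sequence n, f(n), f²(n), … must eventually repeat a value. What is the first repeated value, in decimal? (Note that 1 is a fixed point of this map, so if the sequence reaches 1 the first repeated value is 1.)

358 = (5,4,6)_8 → 5² + 4² + 6² = 25 + 16 + 36 = 77
77 = (1,1,5)_8 → 1² + 1² + 5² = 1 + 1 + 25 = 27
27 = (3,3)_8 → 3² + 3² = 9 + 9 = 18
18 = (2,2)_8 → 2² + 2² = 4 + 4 = 8
8 = (1,0)_8 → 1² + 0² = 1 + 0 = 1  — reached the fixed point 1.
1 → 1, so 1 is the first repeated value.

1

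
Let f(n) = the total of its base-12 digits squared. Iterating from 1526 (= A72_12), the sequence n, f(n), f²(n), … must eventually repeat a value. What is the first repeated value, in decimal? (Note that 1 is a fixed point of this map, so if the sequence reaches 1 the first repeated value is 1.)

1526 = (10,7,2)_12 → 10² + 7² + 2² = 153
153 = (1,0,9)_12 → 1² + 0² + 9² = 82
82 = (6,10)_12 → 6² + 10² = 136
136 = (11,4)_12 → 11² + 4² = 137
137 = (11,5)_12 → 11² + 5² = 146
146 = (1,0,2)_12 → 1² + 0² + 2² = 5
5 = (5)_12 → 5² = 25
25 = (2,1)_12 → 2² + 1² = 5  — 5 already appeared earlier.

5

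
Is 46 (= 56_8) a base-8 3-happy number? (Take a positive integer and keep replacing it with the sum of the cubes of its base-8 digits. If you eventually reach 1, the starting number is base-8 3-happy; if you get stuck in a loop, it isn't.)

46 = (5,6)_8 → 5³ + 6³ = 125 + 216 = 341
341 = (5,2,5)_8 → 5³ + 2³ + 5³ = 125 + 8 + 125 = 258
258 = (4,0,2)_8 → 4³ + 0³ + 2³ = 64 + 0 + 8 = 72
72 = (1,1,0)_8 → 1³ + 1³ + 0³ = 1 + 1 + 0 = 2
2 = (2)_8 → 2³ = 8
8 = (1,0)_8 → 1³ + 0³ = 1 + 0 = 1  — reached 1.

base-8 3-happy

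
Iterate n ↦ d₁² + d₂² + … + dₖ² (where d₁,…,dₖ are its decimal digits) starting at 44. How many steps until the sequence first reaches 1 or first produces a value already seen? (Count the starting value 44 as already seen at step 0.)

44 → 4² + 4² = 32
32 → 3² + 2² = 13
13 → 1² + 3² = 10
10 → 1² + 0² = 1  — reached 1.
That took 4 steps.

4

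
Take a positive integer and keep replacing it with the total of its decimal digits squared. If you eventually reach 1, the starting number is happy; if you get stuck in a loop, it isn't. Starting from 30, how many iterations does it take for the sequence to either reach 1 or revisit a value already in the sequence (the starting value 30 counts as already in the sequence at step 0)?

30 → 3² + 0² = 9
9 → 9² = 81
81 → 8² + 1² = 65
65 → 6² + 5² = 61
61 → 6² + 1² = 37
37 → 3² + 7² = 58
58 → 5² + 8² = 89
89 → 8² + 9² = 145
145 → 1² + 4² + 5² = 42
42 → 4² + 2² = 20
20 → 2² + 0² = 4
4 → 4² = 16
16 → 1² + 6² = 37  — 37 repeats.
That took 13 steps.

13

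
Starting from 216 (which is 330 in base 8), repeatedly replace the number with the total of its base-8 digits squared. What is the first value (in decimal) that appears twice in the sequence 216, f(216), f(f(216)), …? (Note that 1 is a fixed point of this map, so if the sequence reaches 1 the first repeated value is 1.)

216 = (3,3,0)_8 → 3² + 3² + 0² = 9 + 9 + 0 = 18
18 = (2,2)_8 → 2² + 2² = 4 + 4 = 8
8 = (1,0)_8 → 1² + 0² = 1 + 0 = 1  — reached the fixed point 1.
1 → 1, so 1 is the first repeated value.

1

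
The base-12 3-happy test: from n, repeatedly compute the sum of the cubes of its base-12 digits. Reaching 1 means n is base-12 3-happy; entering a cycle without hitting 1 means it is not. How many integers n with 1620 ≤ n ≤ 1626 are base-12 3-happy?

1620: 1620 → 1358 → 862 → 2456 → 638 → 197 → 190 → 1028 → 856 → 1520 → 1728 → 1  — base-12 3-happy
1621: 1621 → 1359 → 881 → 342 → 288 → 8 → 512 → 755 → 1464 → 1008 → 343 → 415 → 1351 → 1136 → 1855 → 1344 → 793 → 342  — not base-12 3-happy
1622: 1622 → 1366 → 1854 → 1217 → 762 → 368 → 736 → 190 → 1028 → 856 → 1520 → 1728 → 1  — base-12 3-happy
1623: 1623 → 1385 → 1197 → 1268 → 1753 → 10 → 1000 → 1611 → 1366 → 1854 → 1217 → 762 → 368 → 736 → 190 → 1028 → 856 → 1520 → 1728 → 1  — base-12 3-happy
1624: 1624 → 1422 → 1945 → 219 → 244 → 577 → 65 → 250 → 1513 → 1217 → 762 → 368 → 736 → 190 → 1028 → 856 → 1520 → 1728 → 1  — base-12 3-happy
1625: 1625 → 1483 → 1370 → 953 → 684 → 793 → 342 → 288 → 8 → 512 → 755 → 1464 → 1008 → 343 → 415 → 1351 → 1136 → 1855 → 1344 → 793  — not base-12 3-happy
1626: 1626 → 1574 → 2339 → 1404 → 1458 → 1217 → 762 → 368 → 736 → 190 → 1028 → 856 → 1520 → 1728 → 1  — base-12 3-happy
base-12 3-happy: 1620, 1622, 1623, 1624, 1626

5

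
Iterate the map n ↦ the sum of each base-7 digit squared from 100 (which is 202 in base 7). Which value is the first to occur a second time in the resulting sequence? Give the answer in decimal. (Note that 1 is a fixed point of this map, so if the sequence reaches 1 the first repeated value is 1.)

8

100 = (2,0,2)_7 → 2² + 0² + 2² = 8
8 = (1,1)_7 → 1² + 1² = 2
2 = (2)_7 → 2² = 4
4 = (4)_7 → 4² = 16
16 = (2,2)_7 → 2² + 2² = 8  — 8 already appeared earlier.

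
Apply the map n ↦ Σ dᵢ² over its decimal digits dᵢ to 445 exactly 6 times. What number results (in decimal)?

58

445 → 57
57 → 74
74 → 65
65 → 61
61 → 37
37 → 58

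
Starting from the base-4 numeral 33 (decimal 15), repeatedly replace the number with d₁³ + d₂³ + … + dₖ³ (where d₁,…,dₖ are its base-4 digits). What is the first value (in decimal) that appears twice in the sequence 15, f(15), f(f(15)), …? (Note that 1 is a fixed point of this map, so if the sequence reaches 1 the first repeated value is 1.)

9

15 = (3,3)_4 → 3³ + 3³ = 54
54 = (3,1,2)_4 → 3³ + 1³ + 2³ = 36
36 = (2,1,0)_4 → 2³ + 1³ + 0³ = 9
9 = (2,1)_4 → 2³ + 1³ = 9  — 9 already appeared earlier.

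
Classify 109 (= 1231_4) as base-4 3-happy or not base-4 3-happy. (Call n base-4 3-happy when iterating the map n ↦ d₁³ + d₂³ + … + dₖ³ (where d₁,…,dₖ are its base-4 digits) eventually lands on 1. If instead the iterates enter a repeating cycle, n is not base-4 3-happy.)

base-4 3-happy

109 = (1,2,3,1)_4 → 37
37 = (2,1,1)_4 → 10
10 = (2,2)_4 → 16
16 = (1,0,0)_4 → 1  — reached 1.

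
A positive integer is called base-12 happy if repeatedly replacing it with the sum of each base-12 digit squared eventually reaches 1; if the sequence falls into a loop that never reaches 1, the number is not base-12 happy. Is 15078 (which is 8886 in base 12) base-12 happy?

15078 = (8,8,8,6)_12 → 228
228 = (1,7,0)_12 → 50
50 = (4,2)_12 → 20
20 = (1,8)_12 → 65
65 = (5,5)_12 → 50  — 50 already seen; the sequence cycles without reaching 1.

not base-12 happy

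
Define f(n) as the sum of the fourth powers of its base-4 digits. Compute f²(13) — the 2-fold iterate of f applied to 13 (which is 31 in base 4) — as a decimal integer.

13 = (3,1)_4 → 3⁴ + 1⁴ = 81 + 1 = 82
82 = (1,1,0,2)_4 → 1⁴ + 1⁴ + 0⁴ + 2⁴ = 1 + 1 + 0 + 16 = 18

18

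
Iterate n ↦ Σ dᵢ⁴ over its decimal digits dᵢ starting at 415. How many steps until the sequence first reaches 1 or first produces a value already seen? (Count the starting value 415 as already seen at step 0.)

415 → 4⁴ + 1⁴ + 5⁴ = 256 + 1 + 625 = 882
882 → 8⁴ + 8⁴ + 2⁴ = 4096 + 4096 + 16 = 8208
8208 → 8⁴ + 2⁴ + 0⁴ + 8⁴ = 4096 + 16 + 0 + 4096 = 8208  — 8208 repeats.
That took 3 steps.

3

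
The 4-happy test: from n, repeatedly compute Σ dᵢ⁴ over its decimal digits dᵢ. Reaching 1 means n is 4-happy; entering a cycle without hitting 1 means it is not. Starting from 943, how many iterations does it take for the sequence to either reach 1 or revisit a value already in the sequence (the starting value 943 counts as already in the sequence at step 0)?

943 → 9⁴ + 4⁴ + 3⁴ = 6898
6898 → 6⁴ + 8⁴ + 9⁴ + 8⁴ = 16049
16049 → 1⁴ + 6⁴ + 0⁴ + 4⁴ + 9⁴ = 8114
8114 → 8⁴ + 1⁴ + 1⁴ + 4⁴ = 4354
4354 → 4⁴ + 3⁴ + 5⁴ + 4⁴ = 1218
1218 → 1⁴ + 2⁴ + 1⁴ + 8⁴ = 4114
4114 → 4⁴ + 1⁴ + 1⁴ + 4⁴ = 514
514 → 5⁴ + 1⁴ + 4⁴ = 882
882 → 8⁴ + 8⁴ + 2⁴ = 8208
8208 → 8⁴ + 2⁴ + 0⁴ + 8⁴ = 8208  — 8208 repeats.
That took 10 steps.

10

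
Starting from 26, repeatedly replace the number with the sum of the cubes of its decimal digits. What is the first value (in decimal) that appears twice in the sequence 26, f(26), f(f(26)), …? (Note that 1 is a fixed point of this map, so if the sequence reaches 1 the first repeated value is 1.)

26 → 2³ + 6³ = 224
224 → 2³ + 2³ + 4³ = 80
80 → 8³ + 0³ = 512
512 → 5³ + 1³ + 2³ = 134
134 → 1³ + 3³ + 4³ = 92
92 → 9³ + 2³ = 737
737 → 7³ + 3³ + 7³ = 713
713 → 7³ + 1³ + 3³ = 371
371 → 3³ + 7³ + 1³ = 371  — 371 already appeared earlier.

371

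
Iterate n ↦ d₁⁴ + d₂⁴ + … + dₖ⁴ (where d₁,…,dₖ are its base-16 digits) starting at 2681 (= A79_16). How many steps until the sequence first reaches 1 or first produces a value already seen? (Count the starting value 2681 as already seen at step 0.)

2681 = (10,7,9)_16 → 10⁴ + 7⁴ + 9⁴ = 10000 + 2401 + 6561 = 18962
18962 = (4,10,1,2)_16 → 4⁴ + 10⁴ + 1⁴ + 2⁴ = 256 + 10000 + 1 + 16 = 10273
10273 = (2,8,2,1)_16 → 2⁴ + 8⁴ + 2⁴ + 1⁴ = 16 + 4096 + 16 + 1 = 4129
4129 = (1,0,2,1)_16 → 1⁴ + 0⁴ + 2⁴ + 1⁴ = 1 + 0 + 16 + 1 = 18
18 = (1,2)_16 → 1⁴ + 2⁴ = 1 + 16 = 17
17 = (1,1)_16 → 1⁴ + 1⁴ = 1 + 1 = 2
2 = (2)_16 → 2⁴ = 16
16 = (1,0)_16 → 1⁴ + 0⁴ = 1 + 0 = 1  — reached 1.
That took 8 steps.

8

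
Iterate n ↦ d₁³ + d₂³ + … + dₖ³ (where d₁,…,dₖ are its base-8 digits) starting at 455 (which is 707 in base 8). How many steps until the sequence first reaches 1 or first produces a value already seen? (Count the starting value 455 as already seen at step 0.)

455 = (7,0,7)_8 → 7³ + 0³ + 7³ = 343 + 0 + 343 = 686
686 = (1,2,5,6)_8 → 1³ + 2³ + 5³ + 6³ = 1 + 8 + 125 + 216 = 350
350 = (5,3,6)_8 → 5³ + 3³ + 6³ = 125 + 27 + 216 = 368
368 = (5,6,0)_8 → 5³ + 6³ + 0³ = 125 + 216 + 0 = 341
341 = (5,2,5)_8 → 5³ + 2³ + 5³ = 125 + 8 + 125 = 258
258 = (4,0,2)_8 → 4³ + 0³ + 2³ = 64 + 0 + 8 = 72
72 = (1,1,0)_8 → 1³ + 1³ + 0³ = 1 + 1 + 0 = 2
2 = (2)_8 → 2³ = 8
8 = (1,0)_8 → 1³ + 0³ = 1 + 0 = 1  — reached 1.
That took 9 steps.

9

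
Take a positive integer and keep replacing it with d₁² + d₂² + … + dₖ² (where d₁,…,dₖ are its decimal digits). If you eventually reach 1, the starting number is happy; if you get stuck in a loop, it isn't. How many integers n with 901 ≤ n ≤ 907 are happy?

901: 901 → 82 → 68 → 100 → 1  — happy
902: 902 → 85 → 89 → 145 → 42 → 20 → 4 → 16 → 37 → 58 → 89  — not happy
903: 903 → 90 → 81 → 65 → 61 → 37 → 58 → 89 → 145 → 42 → 20 → 4 → 16 → 37  — not happy
904: 904 → 97 → 130 → 10 → 1  — happy
905: 905 → 106 → 37 → 58 → 89 → 145 → 42 → 20 → 4 → 16 → 37  — not happy
906: 906 → 117 → 51 → 26 → 40 → 16 → 37 → 58 → 89 → 145 → 42 → 20 → 4 → 16  — not happy
907: 907 → 130 → 10 → 1  — happy
happy: 901, 904, 907

3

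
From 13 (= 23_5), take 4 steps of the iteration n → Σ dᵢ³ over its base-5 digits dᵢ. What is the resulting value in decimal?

35

13 = (2,3)_5 → 2³ + 3³ = 35
35 = (1,2,0)_5 → 1³ + 2³ + 0³ = 9
9 = (1,4)_5 → 1³ + 4³ = 65
65 = (2,3,0)_5 → 2³ + 3³ + 0³ = 35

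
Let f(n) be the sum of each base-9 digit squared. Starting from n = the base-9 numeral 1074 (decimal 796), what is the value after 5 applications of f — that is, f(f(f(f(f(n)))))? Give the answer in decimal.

68

796 = (1,0,7,4)_9 → 1² + 0² + 7² + 4² = 66
66 = (7,3)_9 → 7² + 3² = 58
58 = (6,4)_9 → 6² + 4² = 52
52 = (5,7)_9 → 5² + 7² = 74
74 = (8,2)_9 → 8² + 2² = 68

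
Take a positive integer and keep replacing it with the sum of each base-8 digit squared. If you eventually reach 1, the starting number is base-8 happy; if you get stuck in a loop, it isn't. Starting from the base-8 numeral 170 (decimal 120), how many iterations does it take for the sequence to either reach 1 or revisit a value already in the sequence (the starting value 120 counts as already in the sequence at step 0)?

6

120 = (1,7,0)_8 → 1² + 7² + 0² = 1 + 49 + 0 = 50
50 = (6,2)_8 → 6² + 2² = 36 + 4 = 40
40 = (5,0)_8 → 5² + 0² = 25 + 0 = 25
25 = (3,1)_8 → 3² + 1² = 9 + 1 = 10
10 = (1,2)_8 → 1² + 2² = 1 + 4 = 5
5 = (5)_8 → 5² = 25  — 25 repeats.
That took 6 steps.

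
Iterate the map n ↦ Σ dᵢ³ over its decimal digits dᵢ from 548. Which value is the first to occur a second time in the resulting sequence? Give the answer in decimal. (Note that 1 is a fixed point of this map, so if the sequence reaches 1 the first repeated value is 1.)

371

548 → 5³ + 4³ + 8³ = 125 + 64 + 512 = 701
701 → 7³ + 0³ + 1³ = 343 + 0 + 1 = 344
344 → 3³ + 4³ + 4³ = 27 + 64 + 64 = 155
155 → 1³ + 5³ + 5³ = 1 + 125 + 125 = 251
251 → 2³ + 5³ + 1³ = 8 + 125 + 1 = 134
134 → 1³ + 3³ + 4³ = 1 + 27 + 64 = 92
92 → 9³ + 2³ = 729 + 8 = 737
737 → 7³ + 3³ + 7³ = 343 + 27 + 343 = 713
713 → 7³ + 1³ + 3³ = 343 + 1 + 27 = 371
371 → 3³ + 7³ + 1³ = 27 + 343 + 1 = 371  — 371 already appeared earlier.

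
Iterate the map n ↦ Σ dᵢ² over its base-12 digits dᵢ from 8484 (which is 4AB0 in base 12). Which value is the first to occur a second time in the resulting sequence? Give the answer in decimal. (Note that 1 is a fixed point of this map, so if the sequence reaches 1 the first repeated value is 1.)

29

8484 = (4,10,11,0)_12 → 4² + 10² + 11² + 0² = 237
237 = (1,7,9)_12 → 1² + 7² + 9² = 131
131 = (10,11)_12 → 10² + 11² = 221
221 = (1,6,5)_12 → 1² + 6² + 5² = 62
62 = (5,2)_12 → 5² + 2² = 29
29 = (2,5)_12 → 2² + 5² = 29  — 29 already appeared earlier.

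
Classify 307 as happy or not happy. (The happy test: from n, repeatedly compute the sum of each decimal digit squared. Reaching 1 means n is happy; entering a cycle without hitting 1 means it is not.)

not happy

307 → 58
58 → 89
89 → 145
145 → 42
42 → 20
20 → 4
4 → 16
16 → 37
37 → 58  — 58 already seen; the sequence cycles without reaching 1.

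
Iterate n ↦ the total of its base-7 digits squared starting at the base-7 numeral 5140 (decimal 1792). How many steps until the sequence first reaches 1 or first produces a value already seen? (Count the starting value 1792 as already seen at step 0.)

7

1792 = (5,1,4,0)_7 → 42
42 = (6,0)_7 → 36
36 = (5,1)_7 → 26
26 = (3,5)_7 → 34
34 = (4,6)_7 → 52
52 = (1,0,3)_7 → 10
10 = (1,3)_7 → 10  — 10 repeats.
That took 7 steps.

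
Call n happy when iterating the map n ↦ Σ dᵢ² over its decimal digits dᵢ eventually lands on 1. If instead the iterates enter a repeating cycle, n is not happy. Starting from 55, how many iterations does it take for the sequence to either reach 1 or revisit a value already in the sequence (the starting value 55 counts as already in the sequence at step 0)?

13

55 → 5² + 5² = 25 + 25 = 50
50 → 5² + 0² = 25 + 0 = 25
25 → 2² + 5² = 4 + 25 = 29
29 → 2² + 9² = 4 + 81 = 85
85 → 8² + 5² = 64 + 25 = 89
89 → 8² + 9² = 64 + 81 = 145
145 → 1² + 4² + 5² = 1 + 16 + 25 = 42
42 → 4² + 2² = 16 + 4 = 20
20 → 2² + 0² = 4 + 0 = 4
4 → 4² = 16
16 → 1² + 6² = 1 + 36 = 37
37 → 3² + 7² = 9 + 49 = 58
58 → 5² + 8² = 25 + 64 = 89  — 89 repeats.
That took 13 steps.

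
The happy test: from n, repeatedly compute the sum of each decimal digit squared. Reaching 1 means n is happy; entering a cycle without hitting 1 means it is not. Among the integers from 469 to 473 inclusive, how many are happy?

469: 469 → 133 → 19 → 82 → 68 → 100 → 1  — happy
470: 470 → 65 → 61 → 37 → 58 → 89 → 145 → 42 → 20 → 4 → 16 → 37  — not happy
471: 471 → 66 → 72 → 53 → 34 → 25 → 29 → 85 → 89 → 145 → 42 → 20 → 4 → 16 → 37 → 58 → 89  — not happy
472: 472 → 69 → 117 → 51 → 26 → 40 → 16 → 37 → 58 → 89 → 145 → 42 → 20 → 4 → 16  — not happy
473: 473 → 74 → 65 → 61 → 37 → 58 → 89 → 145 → 42 → 20 → 4 → 16 → 37  — not happy
happy: 469

1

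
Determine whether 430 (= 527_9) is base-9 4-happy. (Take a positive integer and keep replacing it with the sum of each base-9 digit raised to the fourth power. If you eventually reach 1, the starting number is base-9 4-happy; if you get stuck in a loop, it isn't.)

not base-9 4-happy

430 = (5,2,7)_9 → 5⁴ + 2⁴ + 7⁴ = 3042
3042 = (4,1,5,0)_9 → 4⁴ + 1⁴ + 5⁴ + 0⁴ = 882
882 = (1,1,8,0)_9 → 1⁴ + 1⁴ + 8⁴ + 0⁴ = 4098
4098 = (5,5,5,3)_9 → 5⁴ + 5⁴ + 5⁴ + 3⁴ = 1956
1956 = (2,6,1,3)_9 → 2⁴ + 6⁴ + 1⁴ + 3⁴ = 1394
1394 = (1,8,1,8)_9 → 1⁴ + 8⁴ + 1⁴ + 8⁴ = 8194
8194 = (1,2,2,1,4)_9 → 1⁴ + 2⁴ + 2⁴ + 1⁴ + 4⁴ = 290
290 = (3,5,2)_9 → 3⁴ + 5⁴ + 2⁴ = 722
722 = (8,8,2)_9 → 8⁴ + 8⁴ + 2⁴ = 8208
8208 = (1,2,2,3,0)_9 → 1⁴ + 2⁴ + 2⁴ + 3⁴ + 0⁴ = 114
114 = (1,3,6)_9 → 1⁴ + 3⁴ + 6⁴ = 1378
1378 = (1,8,0,1)_9 → 1⁴ + 8⁴ + 0⁴ + 1⁴ = 4098  — 4098 already seen; the sequence cycles without reaching 1.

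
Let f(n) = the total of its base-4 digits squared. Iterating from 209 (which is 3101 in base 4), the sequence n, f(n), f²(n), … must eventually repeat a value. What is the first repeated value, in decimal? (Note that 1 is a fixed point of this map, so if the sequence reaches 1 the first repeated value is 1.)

1

209 = (3,1,0,1)_4 → 3² + 1² + 0² + 1² = 9 + 1 + 0 + 1 = 11
11 = (2,3)_4 → 2² + 3² = 4 + 9 = 13
13 = (3,1)_4 → 3² + 1² = 9 + 1 = 10
10 = (2,2)_4 → 2² + 2² = 4 + 4 = 8
8 = (2,0)_4 → 2² + 0² = 4 + 0 = 4
4 = (1,0)_4 → 1² + 0² = 1 + 0 = 1  — reached the fixed point 1.
1 → 1, so 1 is the first repeated value.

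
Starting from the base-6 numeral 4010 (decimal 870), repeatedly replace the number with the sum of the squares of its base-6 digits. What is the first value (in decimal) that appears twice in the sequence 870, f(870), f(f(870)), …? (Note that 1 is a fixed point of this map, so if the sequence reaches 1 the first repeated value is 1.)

870 = (4,0,1,0)_6 → 4² + 0² + 1² + 0² = 17
17 = (2,5)_6 → 2² + 5² = 29
29 = (4,5)_6 → 4² + 5² = 41
41 = (1,0,5)_6 → 1² + 0² + 5² = 26
26 = (4,2)_6 → 4² + 2² = 20
20 = (3,2)_6 → 3² + 2² = 13
13 = (2,1)_6 → 2² + 1² = 5
5 = (5)_6 → 5² = 25
25 = (4,1)_6 → 4² + 1² = 17  — 17 already appeared earlier.

17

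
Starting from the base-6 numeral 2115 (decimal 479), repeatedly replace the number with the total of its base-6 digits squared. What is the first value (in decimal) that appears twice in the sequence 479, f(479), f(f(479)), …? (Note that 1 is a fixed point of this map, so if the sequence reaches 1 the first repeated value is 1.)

479 = (2,1,1,5)_6 → 31
31 = (5,1)_6 → 26
26 = (4,2)_6 → 20
20 = (3,2)_6 → 13
13 = (2,1)_6 → 5
5 = (5)_6 → 25
25 = (4,1)_6 → 17
17 = (2,5)_6 → 29
29 = (4,5)_6 → 41
41 = (1,0,5)_6 → 26  — 26 already appeared earlier.

26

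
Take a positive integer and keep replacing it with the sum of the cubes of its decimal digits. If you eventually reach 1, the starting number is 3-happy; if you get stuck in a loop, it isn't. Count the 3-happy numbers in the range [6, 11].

1

6: 6 → 216 → 225 → 141 → 66 → 432 → 99 → 1458 → 702 → 351 → 153 → 153  (repeats 153)
7: 7 → 343 → 118 → 514 → 190 → 730 → 370 → 370  (repeats 370)
8: 8 → 512 → 134 → 92 → 737 → 713 → 371 → 371  (repeats 371)
9: 9 → 729 → 1080 → 513 → 153 → 153  (repeats 153)
10: 10 → 1  (reaches 1)
11: 11 → 2 → 8 → 512 → 134 → 92 → 737 → 713 → 371 → 371  (repeats 371)
3-happy: 10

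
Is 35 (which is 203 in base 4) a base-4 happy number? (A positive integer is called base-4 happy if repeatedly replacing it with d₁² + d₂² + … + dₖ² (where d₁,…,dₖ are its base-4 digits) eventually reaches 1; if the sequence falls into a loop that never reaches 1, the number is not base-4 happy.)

35 = (2,0,3)_4 → 2² + 0² + 3² = 4 + 0 + 9 = 13
13 = (3,1)_4 → 3² + 1² = 9 + 1 = 10
10 = (2,2)_4 → 2² + 2² = 4 + 4 = 8
8 = (2,0)_4 → 2² + 0² = 4 + 0 = 4
4 = (1,0)_4 → 1² + 0² = 1 + 0 = 1  — reached 1.

base-4 happy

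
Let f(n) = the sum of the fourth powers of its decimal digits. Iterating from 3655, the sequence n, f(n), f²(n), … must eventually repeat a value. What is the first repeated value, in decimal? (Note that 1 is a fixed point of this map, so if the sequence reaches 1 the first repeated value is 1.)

3655 → 2627
2627 → 3729
3729 → 9059
9059 → 13747
13747 → 5140
5140 → 882
882 → 8208
8208 → 8208  — 8208 already appeared earlier.

8208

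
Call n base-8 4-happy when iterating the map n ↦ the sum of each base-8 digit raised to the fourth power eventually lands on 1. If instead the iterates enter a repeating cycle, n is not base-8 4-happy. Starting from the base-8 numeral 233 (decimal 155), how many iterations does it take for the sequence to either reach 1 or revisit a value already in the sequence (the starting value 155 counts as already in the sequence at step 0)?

8

155 = (2,3,3)_8 → 2⁴ + 3⁴ + 3⁴ = 178
178 = (2,6,2)_8 → 2⁴ + 6⁴ + 2⁴ = 1328
1328 = (2,4,6,0)_8 → 2⁴ + 4⁴ + 6⁴ + 0⁴ = 1568
1568 = (3,0,4,0)_8 → 3⁴ + 0⁴ + 4⁴ + 0⁴ = 337
337 = (5,2,1)_8 → 5⁴ + 2⁴ + 1⁴ = 642
642 = (1,2,0,2)_8 → 1⁴ + 2⁴ + 0⁴ + 2⁴ = 33
33 = (4,1)_8 → 4⁴ + 1⁴ = 257
257 = (4,0,1)_8 → 4⁴ + 0⁴ + 1⁴ = 257  — 257 repeats.
That took 8 steps.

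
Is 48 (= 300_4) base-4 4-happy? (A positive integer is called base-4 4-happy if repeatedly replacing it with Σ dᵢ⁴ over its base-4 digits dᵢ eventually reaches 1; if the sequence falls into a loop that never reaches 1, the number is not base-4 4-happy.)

not base-4 4-happy

48 = (3,0,0)_4 → 3⁴ + 0⁴ + 0⁴ = 81
81 = (1,1,0,1)_4 → 1⁴ + 1⁴ + 0⁴ + 1⁴ = 3
3 = (3)_4 → 3⁴ = 81  — 81 already seen; the sequence cycles without reaching 1.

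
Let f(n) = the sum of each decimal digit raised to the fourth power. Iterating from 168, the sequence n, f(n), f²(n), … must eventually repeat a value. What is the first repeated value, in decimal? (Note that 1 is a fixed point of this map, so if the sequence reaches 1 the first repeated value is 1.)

13139

168 → 1⁴ + 6⁴ + 8⁴ = 5393
5393 → 5⁴ + 3⁴ + 9⁴ + 3⁴ = 7348
7348 → 7⁴ + 3⁴ + 4⁴ + 8⁴ = 6834
6834 → 6⁴ + 8⁴ + 3⁴ + 4⁴ = 5729
5729 → 5⁴ + 7⁴ + 2⁴ + 9⁴ = 9603
9603 → 9⁴ + 6⁴ + 0⁴ + 3⁴ = 7938
7938 → 7⁴ + 9⁴ + 3⁴ + 8⁴ = 13139
13139 → 1⁴ + 3⁴ + 1⁴ + 3⁴ + 9⁴ = 6725
6725 → 6⁴ + 7⁴ + 2⁴ + 5⁴ = 4338
4338 → 4⁴ + 3⁴ + 3⁴ + 8⁴ = 4514
4514 → 4⁴ + 5⁴ + 1⁴ + 4⁴ = 1138
1138 → 1⁴ + 1⁴ + 3⁴ + 8⁴ = 4179
4179 → 4⁴ + 1⁴ + 7⁴ + 9⁴ = 9219
9219 → 9⁴ + 2⁴ + 1⁴ + 9⁴ = 13139  — 13139 already appeared earlier.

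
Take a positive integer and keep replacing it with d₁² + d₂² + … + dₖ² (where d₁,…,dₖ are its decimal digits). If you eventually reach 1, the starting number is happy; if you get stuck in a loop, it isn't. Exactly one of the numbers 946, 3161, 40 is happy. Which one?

946: 946 → 133 → 19 → 82 → 68 → 100 → 1  — reaches 1 (happy)
3161: 3161 → 47 → 65 → 61 → 37 → 58 → 89 → 145 → 42 → 20 → 4 → 16 → 37  — repeats 37 (not happy)
40: 40 → 16 → 37 → 58 → 89 → 145 → 42 → 20 → 4 → 16  — repeats 16 (not happy)

946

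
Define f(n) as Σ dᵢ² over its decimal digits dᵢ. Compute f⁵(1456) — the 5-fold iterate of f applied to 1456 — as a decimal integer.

4

1456 → 1² + 4² + 5² + 6² = 78
78 → 7² + 8² = 113
113 → 1² + 1² + 3² = 11
11 → 1² + 1² = 2
2 → 2² = 4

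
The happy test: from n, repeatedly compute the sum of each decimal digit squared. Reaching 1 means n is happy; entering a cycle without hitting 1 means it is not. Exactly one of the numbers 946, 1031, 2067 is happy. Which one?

946: 946 → 133 → 19 → 82 → 68 → 100 → 1  — reaches 1 (happy)
1031: 1031 → 11 → 2 → 4 → 16 → 37 → 58 → 89 → 145 → 42 → 20 → 4  — repeats 4 (not happy)
2067: 2067 → 89 → 145 → 42 → 20 → 4 → 16 → 37 → 58 → 89  — repeats 89 (not happy)

946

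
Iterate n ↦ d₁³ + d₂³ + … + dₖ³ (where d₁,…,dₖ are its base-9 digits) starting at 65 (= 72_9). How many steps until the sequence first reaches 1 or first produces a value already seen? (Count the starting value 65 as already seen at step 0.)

65 = (7,2)_9 → 7³ + 2³ = 343 + 8 = 351
351 = (4,3,0)_9 → 4³ + 3³ + 0³ = 64 + 27 + 0 = 91
91 = (1,1,1)_9 → 1³ + 1³ + 1³ = 1 + 1 + 1 = 3
3 = (3)_9 → 3³ = 27
27 = (3,0)_9 → 3³ + 0³ = 27 + 0 = 27  — 27 repeats.
That took 5 steps.

5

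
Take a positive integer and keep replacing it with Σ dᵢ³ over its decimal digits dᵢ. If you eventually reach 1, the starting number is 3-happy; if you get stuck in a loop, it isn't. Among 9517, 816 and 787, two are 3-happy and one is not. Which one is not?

9517: 9517 → 1198 → 1243 → 100 → 1  — reaches 1 (3-happy)
816: 816 → 729 → 1080 → 513 → 153 → 153  — repeats 153 (not 3-happy)
787: 787 → 1198 → 1243 → 100 → 1  — reaches 1 (3-happy)

816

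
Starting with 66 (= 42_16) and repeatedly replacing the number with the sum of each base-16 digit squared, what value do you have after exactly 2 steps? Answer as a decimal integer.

66 = (4,2)_16 → 20
20 = (1,4)_16 → 17

17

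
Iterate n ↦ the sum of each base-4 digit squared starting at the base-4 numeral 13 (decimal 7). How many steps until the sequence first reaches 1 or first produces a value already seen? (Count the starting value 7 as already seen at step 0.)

7 = (1,3)_4 → 1² + 3² = 1 + 9 = 10
10 = (2,2)_4 → 2² + 2² = 4 + 4 = 8
8 = (2,0)_4 → 2² + 0² = 4 + 0 = 4
4 = (1,0)_4 → 1² + 0² = 1 + 0 = 1  — reached 1.
That took 4 steps.

4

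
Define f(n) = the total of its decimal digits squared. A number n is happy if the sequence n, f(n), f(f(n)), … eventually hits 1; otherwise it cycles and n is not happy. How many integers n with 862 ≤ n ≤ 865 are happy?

1

862: 862 → 104 → 17 → 50 → 25 → 29 → 85 → 89 → 145 → 42 → 20 → 4 → 16 → 37 → 58 → 89  (repeats 89)
863: 863 → 109 → 82 → 68 → 100 → 1  (reaches 1)
864: 864 → 116 → 38 → 73 → 58 → 89 → 145 → 42 → 20 → 4 → 16 → 37 → 58  (repeats 58)
865: 865 → 125 → 30 → 9 → 81 → 65 → 61 → 37 → 58 → 89 → 145 → 42 → 20 → 4 → 16 → 37  (repeats 37)
happy: 863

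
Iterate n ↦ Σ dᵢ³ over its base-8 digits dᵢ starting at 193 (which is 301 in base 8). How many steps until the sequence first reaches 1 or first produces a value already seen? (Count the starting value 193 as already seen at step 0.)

193 = (3,0,1)_8 → 3³ + 0³ + 1³ = 28
28 = (3,4)_8 → 3³ + 4³ = 91
91 = (1,3,3)_8 → 1³ + 3³ + 3³ = 55
55 = (6,7)_8 → 6³ + 7³ = 559
559 = (1,0,5,7)_8 → 1³ + 0³ + 5³ + 7³ = 469
469 = (7,2,5)_8 → 7³ + 2³ + 5³ = 476
476 = (7,3,4)_8 → 7³ + 3³ + 4³ = 434
434 = (6,6,2)_8 → 6³ + 6³ + 2³ = 440
440 = (6,7,0)_8 → 6³ + 7³ + 0³ = 559  — 559 repeats.
That took 9 steps.

9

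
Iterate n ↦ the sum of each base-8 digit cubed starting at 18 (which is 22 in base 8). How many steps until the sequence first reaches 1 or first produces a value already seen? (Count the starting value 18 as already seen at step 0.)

18 = (2,2)_8 → 2³ + 2³ = 16
16 = (2,0)_8 → 2³ + 0³ = 8
8 = (1,0)_8 → 1³ + 0³ = 1  — reached 1.
That took 3 steps.

3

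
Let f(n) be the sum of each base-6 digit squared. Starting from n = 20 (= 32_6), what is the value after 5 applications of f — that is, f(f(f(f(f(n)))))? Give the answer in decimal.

29

20 = (3,2)_6 → 13
13 = (2,1)_6 → 5
5 = (5)_6 → 25
25 = (4,1)_6 → 17
17 = (2,5)_6 → 29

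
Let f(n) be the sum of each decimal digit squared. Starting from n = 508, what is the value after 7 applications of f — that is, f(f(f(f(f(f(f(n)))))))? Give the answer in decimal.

508 → 5² + 0² + 8² = 25 + 0 + 64 = 89
89 → 8² + 9² = 64 + 81 = 145
145 → 1² + 4² + 5² = 1 + 16 + 25 = 42
42 → 4² + 2² = 16 + 4 = 20
20 → 2² + 0² = 4 + 0 = 4
4 → 4² = 16
16 → 1² + 6² = 1 + 36 = 37

37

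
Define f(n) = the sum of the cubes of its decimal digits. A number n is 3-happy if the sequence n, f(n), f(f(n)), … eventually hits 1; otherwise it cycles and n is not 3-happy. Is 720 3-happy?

not 3-happy

720 → 7³ + 2³ + 0³ = 351
351 → 3³ + 5³ + 1³ = 153
153 → 1³ + 5³ + 3³ = 153  — 153 already seen; the sequence cycles without reaching 1.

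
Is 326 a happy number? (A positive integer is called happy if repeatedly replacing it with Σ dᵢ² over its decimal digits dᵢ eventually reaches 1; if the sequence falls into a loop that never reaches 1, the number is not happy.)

happy

326 → 3² + 2² + 6² = 9 + 4 + 36 = 49
49 → 4² + 9² = 16 + 81 = 97
97 → 9² + 7² = 81 + 49 = 130
130 → 1² + 3² + 0² = 1 + 9 + 0 = 10
10 → 1² + 0² = 1 + 0 = 1  — reached 1.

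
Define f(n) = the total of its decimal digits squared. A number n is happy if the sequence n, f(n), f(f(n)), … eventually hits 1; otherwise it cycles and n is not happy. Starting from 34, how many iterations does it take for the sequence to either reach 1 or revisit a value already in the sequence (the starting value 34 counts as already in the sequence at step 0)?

34 → 3² + 4² = 9 + 16 = 25
25 → 2² + 5² = 4 + 25 = 29
29 → 2² + 9² = 4 + 81 = 85
85 → 8² + 5² = 64 + 25 = 89
89 → 8² + 9² = 64 + 81 = 145
145 → 1² + 4² + 5² = 1 + 16 + 25 = 42
42 → 4² + 2² = 16 + 4 = 20
20 → 2² + 0² = 4 + 0 = 4
4 → 4² = 16
16 → 1² + 6² = 1 + 36 = 37
37 → 3² + 7² = 9 + 49 = 58
58 → 5² + 8² = 25 + 64 = 89  — 89 repeats.
That took 12 steps.

12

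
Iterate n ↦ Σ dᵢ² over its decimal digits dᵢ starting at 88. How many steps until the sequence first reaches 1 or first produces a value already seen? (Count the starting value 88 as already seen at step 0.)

88 → 8² + 8² = 64 + 64 = 128
128 → 1² + 2² + 8² = 1 + 4 + 64 = 69
69 → 6² + 9² = 36 + 81 = 117
117 → 1² + 1² + 7² = 1 + 1 + 49 = 51
51 → 5² + 1² = 25 + 1 = 26
26 → 2² + 6² = 4 + 36 = 40
40 → 4² + 0² = 16 + 0 = 16
16 → 1² + 6² = 1 + 36 = 37
37 → 3² + 7² = 9 + 49 = 58
58 → 5² + 8² = 25 + 64 = 89
89 → 8² + 9² = 64 + 81 = 145
145 → 1² + 4² + 5² = 1 + 16 + 25 = 42
42 → 4² + 2² = 16 + 4 = 20
20 → 2² + 0² = 4 + 0 = 4
4 → 4² = 16  — 16 repeats.
That took 15 steps.

15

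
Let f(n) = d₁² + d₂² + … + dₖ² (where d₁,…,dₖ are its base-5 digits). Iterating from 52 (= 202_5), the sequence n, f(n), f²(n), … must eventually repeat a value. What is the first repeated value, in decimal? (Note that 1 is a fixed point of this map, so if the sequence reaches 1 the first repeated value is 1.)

52 = (2,0,2)_5 → 2² + 0² + 2² = 8
8 = (1,3)_5 → 1² + 3² = 10
10 = (2,0)_5 → 2² + 0² = 4
4 = (4)_5 → 4² = 16
16 = (3,1)_5 → 3² + 1² = 10  — 10 already appeared earlier.

10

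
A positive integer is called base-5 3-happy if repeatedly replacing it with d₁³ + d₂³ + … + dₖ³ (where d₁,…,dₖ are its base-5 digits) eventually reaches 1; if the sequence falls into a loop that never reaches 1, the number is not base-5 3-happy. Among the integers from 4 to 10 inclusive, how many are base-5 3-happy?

4: 4 → 64 → 80 → 28 → 28  (repeats 28)
5: 5 → 1  (reaches 1)
6: 6 → 2 → 8 → 28 → 28  (repeats 28)
7: 7 → 9 → 65 → 35 → 9  (repeats 9)
8: 8 → 28 → 28  (repeats 28)
9: 9 → 65 → 35 → 9  (repeats 9)
10: 10 → 8 → 28 → 28  (repeats 28)
base-5 3-happy: 5

1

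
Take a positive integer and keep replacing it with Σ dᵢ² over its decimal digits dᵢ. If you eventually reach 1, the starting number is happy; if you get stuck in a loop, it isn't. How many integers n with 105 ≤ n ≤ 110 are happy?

105: 105 → 26 → 40 → 16 → 37 → 58 → 89 → 145 → 42 → 20 → 4 → 16  (repeats 16)
106: 106 → 37 → 58 → 89 → 145 → 42 → 20 → 4 → 16 → 37  (repeats 37)
107: 107 → 50 → 25 → 29 → 85 → 89 → 145 → 42 → 20 → 4 → 16 → 37 → 58 → 89  (repeats 89)
108: 108 → 65 → 61 → 37 → 58 → 89 → 145 → 42 → 20 → 4 → 16 → 37  (repeats 37)
109: 109 → 82 → 68 → 100 → 1  (reaches 1)
110: 110 → 2 → 4 → 16 → 37 → 58 → 89 → 145 → 42 → 20 → 4  (repeats 4)
happy: 109

1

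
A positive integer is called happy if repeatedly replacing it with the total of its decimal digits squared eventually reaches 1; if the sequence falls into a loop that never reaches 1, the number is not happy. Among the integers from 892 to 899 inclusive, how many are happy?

892: 892 → 149 → 98 → 145 → 42 → 20 → 4 → 16 → 37 → 58 → 89 → 145  (repeats 145)
893: 893 → 154 → 42 → 20 → 4 → 16 → 37 → 58 → 89 → 145 → 42  (repeats 42)
894: 894 → 161 → 38 → 73 → 58 → 89 → 145 → 42 → 20 → 4 → 16 → 37 → 58  (repeats 58)
895: 895 → 170 → 50 → 25 → 29 → 85 → 89 → 145 → 42 → 20 → 4 → 16 → 37 → 58 → 89  (repeats 89)
896: 896 → 181 → 66 → 72 → 53 → 34 → 25 → 29 → 85 → 89 → 145 → 42 → 20 → 4 → 16 → 37 → 58 → 89  (repeats 89)
897: 897 → 194 → 98 → 145 → 42 → 20 → 4 → 16 → 37 → 58 → 89 → 145  (repeats 145)
898: 898 → 209 → 85 → 89 → 145 → 42 → 20 → 4 → 16 → 37 → 58 → 89  (repeats 89)
899: 899 → 226 → 44 → 32 → 13 → 10 → 1  (reaches 1)
happy: 899

1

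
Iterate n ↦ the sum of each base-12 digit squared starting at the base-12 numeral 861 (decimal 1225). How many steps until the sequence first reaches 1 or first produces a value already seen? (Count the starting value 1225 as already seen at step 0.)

1225 = (8,6,1)_12 → 8² + 6² + 1² = 64 + 36 + 1 = 101
101 = (8,5)_12 → 8² + 5² = 64 + 25 = 89
89 = (7,5)_12 → 7² + 5² = 49 + 25 = 74
74 = (6,2)_12 → 6² + 2² = 36 + 4 = 40
40 = (3,4)_12 → 3² + 4² = 9 + 16 = 25
25 = (2,1)_12 → 2² + 1² = 4 + 1 = 5
5 = (5)_12 → 5² = 25  — 25 repeats.
That took 7 steps.

7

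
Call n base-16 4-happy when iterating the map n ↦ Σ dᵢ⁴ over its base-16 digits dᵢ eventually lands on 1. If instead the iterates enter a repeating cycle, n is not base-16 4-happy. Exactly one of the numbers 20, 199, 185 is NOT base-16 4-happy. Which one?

20: 20 → 257 → 2 → 16 → 1  — reaches 1 (base-16 4-happy)
199: 199 → 23137 → 11922 → 45009 → 89187 → 22739 → 33363 → 4818 → 28594 → 66578 → 274 → 18 → 17 → 2 → 16 → 1  — reaches 1 (base-16 4-happy)
185: 185 → 21202 → 29218 → 2449 → 13123 → 499 → 50707 → 22114 → 3233 → 30737 → 6499 → 7939 → 50707  — repeats 50707 (not base-16 4-happy)

185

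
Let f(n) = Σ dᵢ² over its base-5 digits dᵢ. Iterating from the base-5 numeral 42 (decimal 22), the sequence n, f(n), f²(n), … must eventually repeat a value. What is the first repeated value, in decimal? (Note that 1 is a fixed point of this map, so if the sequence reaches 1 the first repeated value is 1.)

22 = (4,2)_5 → 4² + 2² = 16 + 4 = 20
20 = (4,0)_5 → 4² + 0² = 16 + 0 = 16
16 = (3,1)_5 → 3² + 1² = 9 + 1 = 10
10 = (2,0)_5 → 2² + 0² = 4 + 0 = 4
4 = (4)_5 → 4² = 16  — 16 already appeared earlier.

16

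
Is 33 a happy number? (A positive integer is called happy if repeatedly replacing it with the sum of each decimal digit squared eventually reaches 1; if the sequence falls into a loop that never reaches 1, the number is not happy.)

not happy

33 → 3² + 3² = 9 + 9 = 18
18 → 1² + 8² = 1 + 64 = 65
65 → 6² + 5² = 36 + 25 = 61
61 → 6² + 1² = 36 + 1 = 37
37 → 3² + 7² = 9 + 49 = 58
58 → 5² + 8² = 25 + 64 = 89
89 → 8² + 9² = 64 + 81 = 145
145 → 1² + 4² + 5² = 1 + 16 + 25 = 42
42 → 4² + 2² = 16 + 4 = 20
20 → 2² + 0² = 4 + 0 = 4
4 → 4² = 16
16 → 1² + 6² = 1 + 36 = 37  — 37 already seen; the sequence cycles without reaching 1.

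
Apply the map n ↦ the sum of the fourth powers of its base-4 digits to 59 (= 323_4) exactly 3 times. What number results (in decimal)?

59 = (3,2,3)_4 → 3⁴ + 2⁴ + 3⁴ = 178
178 = (2,3,0,2)_4 → 2⁴ + 3⁴ + 0⁴ + 2⁴ = 113
113 = (1,3,0,1)_4 → 1⁴ + 3⁴ + 0⁴ + 1⁴ = 83

83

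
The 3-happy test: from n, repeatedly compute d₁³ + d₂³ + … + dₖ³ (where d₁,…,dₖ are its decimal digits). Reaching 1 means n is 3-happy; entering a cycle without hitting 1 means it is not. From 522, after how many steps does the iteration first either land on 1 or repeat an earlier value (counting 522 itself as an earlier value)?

522 → 5³ + 2³ + 2³ = 141
141 → 1³ + 4³ + 1³ = 66
66 → 6³ + 6³ = 432
432 → 4³ + 3³ + 2³ = 99
99 → 9³ + 9³ = 1458
1458 → 1³ + 4³ + 5³ + 8³ = 702
702 → 7³ + 0³ + 2³ = 351
351 → 3³ + 5³ + 1³ = 153
153 → 1³ + 5³ + 3³ = 153  — 153 repeats.
That took 9 steps.

9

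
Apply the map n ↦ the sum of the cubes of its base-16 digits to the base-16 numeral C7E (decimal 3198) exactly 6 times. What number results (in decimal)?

4131

3198 = (12,7,14)_16 → 12³ + 7³ + 14³ = 4815
4815 = (1,2,12,15)_16 → 1³ + 2³ + 12³ + 15³ = 5112
5112 = (1,3,15,8)_16 → 1³ + 3³ + 15³ + 8³ = 3915
3915 = (15,4,11)_16 → 15³ + 4³ + 11³ = 4770
4770 = (1,2,10,2)_16 → 1³ + 2³ + 10³ + 2³ = 1017
1017 = (3,15,9)_16 → 3³ + 15³ + 9³ = 4131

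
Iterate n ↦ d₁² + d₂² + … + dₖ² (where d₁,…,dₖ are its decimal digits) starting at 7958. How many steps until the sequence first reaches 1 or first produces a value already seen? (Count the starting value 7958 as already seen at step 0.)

4

7958 → 7² + 9² + 5² + 8² = 219
219 → 2² + 1² + 9² = 86
86 → 8² + 6² = 100
100 → 1² + 0² + 0² = 1  — reached 1.
That took 4 steps.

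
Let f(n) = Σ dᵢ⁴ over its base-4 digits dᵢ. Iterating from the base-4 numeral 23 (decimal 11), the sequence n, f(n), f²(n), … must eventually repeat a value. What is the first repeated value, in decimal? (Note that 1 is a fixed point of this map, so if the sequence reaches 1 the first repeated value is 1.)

1

11 = (2,3)_4 → 97
97 = (1,2,0,1)_4 → 18
18 = (1,0,2)_4 → 17
17 = (1,0,1)_4 → 2
2 = (2)_4 → 16
16 = (1,0,0)_4 → 1  — reached the fixed point 1.
1 → 1, so 1 is the first repeated value.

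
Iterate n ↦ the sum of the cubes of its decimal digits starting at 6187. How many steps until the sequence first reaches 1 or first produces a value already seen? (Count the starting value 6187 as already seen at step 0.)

5

6187 → 6³ + 1³ + 8³ + 7³ = 1072
1072 → 1³ + 0³ + 7³ + 2³ = 352
352 → 3³ + 5³ + 2³ = 160
160 → 1³ + 6³ + 0³ = 217
217 → 2³ + 1³ + 7³ = 352  — 352 repeats.
That took 5 steps.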